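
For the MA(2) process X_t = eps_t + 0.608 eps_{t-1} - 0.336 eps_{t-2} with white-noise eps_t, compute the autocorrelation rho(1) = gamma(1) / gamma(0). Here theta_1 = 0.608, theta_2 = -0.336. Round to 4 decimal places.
\rho(1) = 0.2723

For an MA(q) process with theta_0 = 1, the autocovariance is
  gamma(k) = sigma^2 * sum_{i=0..q-k} theta_i * theta_{i+k},
and rho(k) = gamma(k) / gamma(0). Sigma^2 cancels.
  numerator   = (1)*(0.608) + (0.608)*(-0.336) = 0.403712.
  denominator = (1)^2 + (0.608)^2 + (-0.336)^2 = 1.48256.
  rho(1) = 0.403712 / 1.48256 = 0.2723.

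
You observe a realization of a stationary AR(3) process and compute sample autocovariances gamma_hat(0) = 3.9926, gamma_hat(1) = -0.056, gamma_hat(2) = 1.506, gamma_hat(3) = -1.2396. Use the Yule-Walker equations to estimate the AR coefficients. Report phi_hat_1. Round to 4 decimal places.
\hat\phi_{1} = 0.1240

The Yule-Walker equations for an AR(p) process read, in matrix form,
  Gamma_p phi = r_p,   with   (Gamma_p)_{ij} = gamma(|i - j|),
                       (r_p)_i = gamma(i),   i,j = 1..p.
Substitute the sample gammas (Toeplitz matrix and right-hand side of size 3):
  Gamma_p = [[3.9926, -0.056, 1.506], [-0.056, 3.9926, -0.056], [1.506, -0.056, 3.9926]]
  r_p     = [-0.056, 1.506, -1.2396]
Written out (R1..R3):
  (R1) 3.9926 phi_1 - 0.056 phi_2 + 1.506 phi_3 = -0.056
  (R2) -0.056 phi_1 + 3.9926 phi_2 - 0.056 phi_3 = 1.506
  (R3) 1.506 phi_1 - 0.056 phi_2 + 3.9926 phi_3 = -1.2396
Gaussian elimination:
  R2 <- R2 - (-0.056/3.9926) R1 = R2 - (-0.014026) R1:  3.991815 phi_2 - 0.034877 phi_3 = 1.505215
  R3 <- R3 - (1.506/3.9926) R1 = R3 - (0.377198) R1:  -0.034877 phi_2 + 3.42454 phi_3 = -1.218477
  R3 <- R3 - (-0.034877/3.991815) R2 = R3 - (-0.008737) R2:  3.424235 phi_3 = -1.205326
Back-substitution:
  phi_hat_3 = -1.205326 / 3.424235 = -0.351998
  phi_hat_2 = (1.505215 - (-0.034877)(-0.351998)) / 3.991815 = 0.374
  phi_hat_1 = (-0.056 - (-0.056)(0.374) - (1.506)(-0.351998)) / 3.9926 = 0.123993
So phi_hat = [0.1240, 0.3740, -0.3520].
Therefore phi_hat_1 = 0.1240.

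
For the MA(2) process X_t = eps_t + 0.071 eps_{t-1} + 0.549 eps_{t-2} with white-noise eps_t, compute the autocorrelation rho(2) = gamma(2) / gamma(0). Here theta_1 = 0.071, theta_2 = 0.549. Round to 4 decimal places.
\rho(2) = 0.4202

For an MA(q) process with theta_0 = 1, the autocovariance is
  gamma(k) = sigma^2 * sum_{i=0..q-k} theta_i * theta_{i+k},
and rho(k) = gamma(k) / gamma(0). Sigma^2 cancels.
  numerator   = (1)*(0.549) = 0.549.
  denominator = (1)^2 + (0.071)^2 + (0.549)^2 = 1.306442.
  rho(2) = 0.549 / 1.306442 = 0.4202.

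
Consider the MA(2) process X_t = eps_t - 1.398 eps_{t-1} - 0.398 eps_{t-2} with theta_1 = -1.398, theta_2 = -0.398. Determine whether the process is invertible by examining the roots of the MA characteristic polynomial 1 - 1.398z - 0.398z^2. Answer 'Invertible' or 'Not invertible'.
\text{Not invertible}

The MA(q) characteristic polynomial is P(z) = 1 - 1.398z - 0.398z^2.
Invertibility requires all roots to lie outside the unit circle, i.e. |z| > 1 for every root.
Set 1 + (-1.398) z + (-0.398) z^2 = 0, i.e. a z^2 + b z + c = 0 with a = -0.398, b = -1.398, c = 1.
Discriminant D = b^2 - 4ac = (-1.398)^2 - 4*(-0.398)*1 = 1.954404 - (-1.592) = 3.546404.
D >= 0, so the roots are real: z = (-b +/- sqrt(D)) / (2a) = (1.398 +/- 1.88319) / (-0.796).
  z_1 = (1.398 + 1.88319) / (-0.796) = -4.1221,   |z_1| = 4.1221.
  z_2 = (1.398 - 1.88319) / (-0.796) = 0.6095,   |z_2| = 0.6095.
Moduli of all roots: 4.1221, 0.6095.
All moduli strictly greater than 1? No.
Verdict: Not invertible.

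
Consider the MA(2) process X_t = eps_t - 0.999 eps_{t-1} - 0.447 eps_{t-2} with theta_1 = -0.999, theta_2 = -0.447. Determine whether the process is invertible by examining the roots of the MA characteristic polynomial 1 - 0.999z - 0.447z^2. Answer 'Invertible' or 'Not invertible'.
\text{Not invertible}

The MA(q) characteristic polynomial is P(z) = 1 - 0.999z - 0.447z^2.
Invertibility requires all roots to lie outside the unit circle, i.e. |z| > 1 for every root.
Set 1 + (-0.999) z + (-0.447) z^2 = 0, i.e. a z^2 + b z + c = 0 with a = -0.447, b = -0.999, c = 1.
Discriminant D = b^2 - 4ac = (-0.999)^2 - 4*(-0.447)*1 = 0.998001 - (-1.788) = 2.786001.
D >= 0, so the roots are real: z = (-b +/- sqrt(D)) / (2a) = (0.999 +/- 1.669132) / (-0.894).
  z_1 = (0.999 + 1.669132) / (-0.894) = -2.9845,   |z_1| = 2.9845.
  z_2 = (0.999 - 1.669132) / (-0.894) = 0.7496,   |z_2| = 0.7496.
Moduli of all roots: 2.9845, 0.7496.
All moduli strictly greater than 1? No.
Verdict: Not invertible.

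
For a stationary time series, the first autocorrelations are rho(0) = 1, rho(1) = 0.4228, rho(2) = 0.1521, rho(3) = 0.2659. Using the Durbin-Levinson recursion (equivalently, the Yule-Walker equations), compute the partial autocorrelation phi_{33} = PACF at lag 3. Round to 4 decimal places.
\phi_{33} = 0.2599

The PACF at lag k is phi_{kk}, the last component of the solution
to the Yule-Walker system G_k phi = r_k where
  (G_k)_{ij} = rho(|i - j|), (r_k)_i = rho(i), i,j = 1..k.
Equivalently, Durbin-Levinson gives phi_{kk} iteratively:
  phi_{11} = rho(1)
  phi_{kk} = [rho(k) - sum_{j=1..k-1} phi_{k-1,j} rho(k-j)]
            / [1 - sum_{j=1..k-1} phi_{k-1,j} rho(j)],
  phi_{k,j} = phi_{k-1,j} - phi_{kk} phi_{k-1,k-j},  j = 1..k-1.
Step k = 1:
  phi_11 = rho(1) = 0.4228.
Step k = 2:
  phi_22 = [rho(2) - phi_11 rho(1)] / [1 - phi_11 rho(1)] = [0.1521 - (0.4228)(0.4228)] / [1 - (0.4228)(0.4228)]
         = -0.02665984 / 0.82124016 = -0.032463.
  Update: phi_21 = phi_11 - phi_22 phi_11 = 0.4228 - (-0.032463)(0.4228) = 0.436525.
Step k = 3:
  phi_33 = [rho(3) - phi_21 rho(2) - phi_22 rho(1)] / [1 - phi_21 rho(1) - phi_22 rho(2)]
    numerator   = 0.2659 - (0.436525)(0.1521) - (-0.032463)(0.4228) = 0.21322982
    denominator = 1 - (0.436525)(0.4228) - (-0.032463)(0.1521) = 0.8203747
  phi_33 = 0.21322982 / 0.8203747 = 0.2599.
Therefore phi_{33} = 0.2599.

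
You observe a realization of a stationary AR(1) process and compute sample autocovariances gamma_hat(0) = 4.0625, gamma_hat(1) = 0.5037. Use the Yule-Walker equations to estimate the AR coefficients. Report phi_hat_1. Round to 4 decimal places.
\hat\phi_{1} = 0.1240

The Yule-Walker equations for an AR(p) process read, in matrix form,
  Gamma_p phi = r_p,   with   (Gamma_p)_{ij} = gamma(|i - j|),
                       (r_p)_i = gamma(i),   i,j = 1..p.
Substitute the sample gammas (Toeplitz matrix and right-hand side of size 1):
  Gamma_p = [[4.0625]]
  r_p     = [0.5037]
With p = 1 this is the single equation gamma(0) phi_1 = gamma(1):
  phi_hat_1 = gamma(1) / gamma(0) = 0.5037 / 4.0625 = 0.1240.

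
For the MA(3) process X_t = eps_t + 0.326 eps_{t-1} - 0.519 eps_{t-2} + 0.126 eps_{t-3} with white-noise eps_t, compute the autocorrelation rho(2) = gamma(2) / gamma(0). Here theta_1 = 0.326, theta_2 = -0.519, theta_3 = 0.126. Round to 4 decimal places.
\rho(2) = -0.3435

For an MA(q) process with theta_0 = 1, the autocovariance is
  gamma(k) = sigma^2 * sum_{i=0..q-k} theta_i * theta_{i+k},
and rho(k) = gamma(k) / gamma(0). Sigma^2 cancels.
  numerator   = (1)*(-0.519) + (0.326)*(0.126) = -0.477924.
  denominator = (1)^2 + (0.326)^2 + (-0.519)^2 + (0.126)^2 = 1.391513.
  rho(2) = -0.477924 / 1.391513 = -0.3435.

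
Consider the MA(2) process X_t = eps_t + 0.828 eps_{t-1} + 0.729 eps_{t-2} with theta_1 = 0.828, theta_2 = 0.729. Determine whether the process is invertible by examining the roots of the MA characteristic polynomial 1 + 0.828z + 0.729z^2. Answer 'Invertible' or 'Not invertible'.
\text{Invertible}

The MA(q) characteristic polynomial is P(z) = 1 + 0.828z + 0.729z^2.
Invertibility requires all roots to lie outside the unit circle, i.e. |z| > 1 for every root.
Set 1 + (0.828) z + (0.729) z^2 = 0, i.e. a z^2 + b z + c = 0 with a = 0.729, b = 0.828, c = 1.
Discriminant D = b^2 - 4ac = (0.828)^2 - 4*(0.729)*1 = 0.685584 - (2.916) = -2.230416.
D < 0, so the roots are the complex-conjugate pair z = (-b +/- i sqrt(-D)) / (2a) = -0.5679 +/- 1.0243i.
For a conjugate pair |z|^2 = z * conj(z) = (product of roots) = c/a = 1/(0.729) = 1.371742, so |z| = sqrt(1.371742) = 1.1712 for both roots.
Moduli of all roots: 1.1712, 1.1712.
All moduli strictly greater than 1? Yes.
Verdict: Invertible.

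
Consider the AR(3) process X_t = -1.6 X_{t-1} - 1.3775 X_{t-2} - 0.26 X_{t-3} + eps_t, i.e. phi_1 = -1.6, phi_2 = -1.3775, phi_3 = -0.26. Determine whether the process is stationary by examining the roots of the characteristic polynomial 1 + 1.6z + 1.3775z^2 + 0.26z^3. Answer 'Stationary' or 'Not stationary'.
\text{Not stationary}

The AR(p) characteristic polynomial is P(z) = 1 + 1.6z + 1.3775z^2 + 0.26z^3.
Stationarity requires all roots to lie outside the unit circle, i.e. |z| > 1 for every root.
Degree 3: look for a simple real root z0 first, then factor out (1 - z/z0) and solve the remaining quadratic.
Testing z0 = -4: P(-4) = 1 + (1.6)(-4) + (1.3775)(-4)^2 + (0.26)(-4)^3
  = 1 + (-6.4) + (22.04) + (-16.64) = 0.  So z_0 = -4 is a root, |z_0| = 4.
Divide out the factor (1 + 0.25 z) = (1 - z/z0) (since 1/z0 = -0.25):
  P(z) = (1 + 0.25 z)(1 + (1.35) z + (1.04) z^2)
  [check: z-coef 1.35 - (-0.25) = 1.6; z^2-coef 1.04 - (-0.25)(1.35) = 1.3775; z^3-coef -(-0.25)(1.04) = 0.26.]
Remaining roots from the quadratic factor 1 + (1.35) z + (1.04) z^2:
  Set 1 + (1.35) z + (1.04) z^2 = 0, i.e. a z^2 + b z + c = 0 with a = 1.04, b = 1.35, c = 1.
  Discriminant D = b^2 - 4ac = (1.35)^2 - 4*(1.04)*1 = 1.8225 - (4.16) = -2.3375.
  D < 0, so the roots are the complex-conjugate pair z = (-b +/- i sqrt(-D)) / (2a) = -0.649 +/- 0.735i.
  For a conjugate pair |z|^2 = z * conj(z) = (product of roots) = c/a = 1/(1.04) = 0.961538, so |z| = sqrt(0.961538) = 0.9806 for both roots.
Moduli of all roots: 4.0000, 0.9806, 0.9806.
All moduli strictly greater than 1? No.
Verdict: Not stationary.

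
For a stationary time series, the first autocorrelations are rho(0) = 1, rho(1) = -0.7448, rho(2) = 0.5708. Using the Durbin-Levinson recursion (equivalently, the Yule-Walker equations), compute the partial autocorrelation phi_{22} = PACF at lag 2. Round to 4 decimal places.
\phi_{22} = 0.0361

The PACF at lag k is phi_{kk}, the last component of the solution
to the Yule-Walker system G_k phi = r_k where
  (G_k)_{ij} = rho(|i - j|), (r_k)_i = rho(i), i,j = 1..k.
Equivalently, Durbin-Levinson gives phi_{kk} iteratively:
  phi_{11} = rho(1)
  phi_{kk} = [rho(k) - sum_{j=1..k-1} phi_{k-1,j} rho(k-j)]
            / [1 - sum_{j=1..k-1} phi_{k-1,j} rho(j)],
  phi_{k,j} = phi_{k-1,j} - phi_{kk} phi_{k-1,k-j},  j = 1..k-1.
Step k = 1:
  phi_11 = rho(1) = -0.7448.
Step k = 2:
  phi_22 = [rho(2) - phi_11 rho(1)] / [1 - phi_11 rho(1)] = [0.5708 - (-0.7448)(-0.7448)] / [1 - (-0.7448)(-0.7448)]
         = 0.01607296 / 0.44527296 = 0.0361.
Therefore phi_{22} = 0.0361.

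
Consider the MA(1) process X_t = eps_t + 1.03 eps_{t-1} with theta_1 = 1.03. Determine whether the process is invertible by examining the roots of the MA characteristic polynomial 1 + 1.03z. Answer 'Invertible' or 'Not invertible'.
\text{Not invertible}

The MA(q) characteristic polynomial is P(z) = 1 + 1.03z.
Invertibility requires all roots to lie outside the unit circle, i.e. |z| > 1 for every root.
This is linear in z: 1 + (1.03) z = 0  =>  z = -1/(1.03) = -0.970874,  |z| = 0.970874.
Moduli of all roots: 0.9709.
All moduli strictly greater than 1? No.
Verdict: Not invertible.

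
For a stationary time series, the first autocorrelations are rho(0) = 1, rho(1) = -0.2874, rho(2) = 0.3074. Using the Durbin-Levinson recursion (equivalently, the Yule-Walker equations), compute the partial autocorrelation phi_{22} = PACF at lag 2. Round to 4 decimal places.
\phi_{22} = 0.2450

The PACF at lag k is phi_{kk}, the last component of the solution
to the Yule-Walker system G_k phi = r_k where
  (G_k)_{ij} = rho(|i - j|), (r_k)_i = rho(i), i,j = 1..k.
Equivalently, Durbin-Levinson gives phi_{kk} iteratively:
  phi_{11} = rho(1)
  phi_{kk} = [rho(k) - sum_{j=1..k-1} phi_{k-1,j} rho(k-j)]
            / [1 - sum_{j=1..k-1} phi_{k-1,j} rho(j)],
  phi_{k,j} = phi_{k-1,j} - phi_{kk} phi_{k-1,k-j},  j = 1..k-1.
Step k = 1:
  phi_11 = rho(1) = -0.2874.
Step k = 2:
  phi_22 = [rho(2) - phi_11 rho(1)] / [1 - phi_11 rho(1)] = [0.3074 - (-0.2874)(-0.2874)] / [1 - (-0.2874)(-0.2874)]
         = 0.22480124 / 0.91740124 = 0.245.
Therefore phi_{22} = 0.2450.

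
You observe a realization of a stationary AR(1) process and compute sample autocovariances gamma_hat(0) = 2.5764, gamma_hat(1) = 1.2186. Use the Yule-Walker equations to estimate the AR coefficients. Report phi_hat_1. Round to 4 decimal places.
\hat\phi_{1} = 0.4730

The Yule-Walker equations for an AR(p) process read, in matrix form,
  Gamma_p phi = r_p,   with   (Gamma_p)_{ij} = gamma(|i - j|),
                       (r_p)_i = gamma(i),   i,j = 1..p.
Substitute the sample gammas (Toeplitz matrix and right-hand side of size 1):
  Gamma_p = [[2.5764]]
  r_p     = [1.2186]
With p = 1 this is the single equation gamma(0) phi_1 = gamma(1):
  phi_hat_1 = gamma(1) / gamma(0) = 1.2186 / 2.5764 = 0.4730.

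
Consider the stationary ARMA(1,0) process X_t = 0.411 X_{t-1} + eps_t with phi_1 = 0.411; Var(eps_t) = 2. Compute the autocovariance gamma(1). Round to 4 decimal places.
\gamma(1) = 0.9891

Multiply the model equation by X_{t-k} and take expectations. With theta_0 = psi_0 = 1 and psi_j the MA(infinity) weights, this gives
  gamma(k) - sum_i phi_i gamma(k-i) = c_k,
  c_k = sigma^2 * sum_{j=k..q} theta_j psi_{j-k}   (c_k = 0 for k > q),
using gamma(-m) = gamma(m).
Pure AR (q = 0): c_0 = sigma^2 = 2, c_k = 0 for k >= 1.
Equations for k = 0 and k = 1 (AR order 1):
  gamma(0) = phi_1 gamma(1) + c_0
  gamma(1) = phi_1 gamma(0) + c_1
Substituting the second into the first: gamma(0) (1 - phi_1^2) = c_0 + phi_1 c_1, so
  gamma(0) = c_0 / (1 - phi_1^2) = 2 / (1 - (0.411)^2) = 2 / 0.831079 = 2.40651.
  gamma(1) = phi_1 gamma(0) = (0.411)(2.40651) = 0.989076.
Therefore gamma(1) = 0.9891 (to 4 decimal places).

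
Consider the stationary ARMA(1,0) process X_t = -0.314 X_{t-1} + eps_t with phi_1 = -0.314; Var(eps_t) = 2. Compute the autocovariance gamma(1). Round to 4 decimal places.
\gamma(1) = -0.6967

Multiply the model equation by X_{t-k} and take expectations. With theta_0 = psi_0 = 1 and psi_j the MA(infinity) weights, this gives
  gamma(k) - sum_i phi_i gamma(k-i) = c_k,
  c_k = sigma^2 * sum_{j=k..q} theta_j psi_{j-k}   (c_k = 0 for k > q),
using gamma(-m) = gamma(m).
Pure AR (q = 0): c_0 = sigma^2 = 2, c_k = 0 for k >= 1.
Equations for k = 0 and k = 1 (AR order 1):
  gamma(0) = phi_1 gamma(1) + c_0
  gamma(1) = phi_1 gamma(0) + c_1
Substituting the second into the first: gamma(0) (1 - phi_1^2) = c_0 + phi_1 c_1, so
  gamma(0) = c_0 / (1 - phi_1^2) = 2 / (1 - (-0.314)^2) = 2 / 0.901404 = 2.218761.
  gamma(1) = phi_1 gamma(0) = (-0.314)(2.218761) = -0.696691.
Therefore gamma(1) = -0.6967 (to 4 decimal places).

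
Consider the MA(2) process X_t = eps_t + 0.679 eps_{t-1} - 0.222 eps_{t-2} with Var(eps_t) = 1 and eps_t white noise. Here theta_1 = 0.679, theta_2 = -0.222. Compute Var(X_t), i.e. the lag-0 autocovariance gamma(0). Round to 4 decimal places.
\gamma(0) = 1.5103

For an MA(q) process X_t = eps_t + sum_i theta_i eps_{t-i} with
Var(eps_t) = sigma^2, the variance is
  gamma(0) = sigma^2 * (1 + sum_i theta_i^2).
  sum_i theta_i^2 = (0.679)^2 + (-0.222)^2 = 0.461041 + 0.049284 = 0.510325.
  gamma(0) = 1 * (1 + 0.510325) = 1 * 1.510325 = 1.510325, which rounds to 1.5103.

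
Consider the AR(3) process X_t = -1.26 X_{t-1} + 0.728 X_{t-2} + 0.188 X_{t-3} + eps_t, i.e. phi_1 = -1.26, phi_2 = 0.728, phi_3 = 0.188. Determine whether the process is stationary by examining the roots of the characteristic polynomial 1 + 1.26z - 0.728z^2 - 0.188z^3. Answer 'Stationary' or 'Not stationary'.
\text{Not stationary}

The AR(p) characteristic polynomial is P(z) = 1 + 1.26z - 0.728z^2 - 0.188z^3.
Stationarity requires all roots to lie outside the unit circle, i.e. |z| > 1 for every root.
Degree 3: look for a simple real root z0 first, then factor out (1 - z/z0) and solve the remaining quadratic.
Testing z0 = -5: P(-5) = 1 + (1.26)(-5) + (-0.728)(-5)^2 + (-0.188)(-5)^3
  = 1 + (-6.3) + (-18.2) + (23.5) = 0.  So z_0 = -5 is a root, |z_0| = 5.
Divide out the factor (1 + 0.2 z) = (1 - z/z0) (since 1/z0 = -0.2):
  P(z) = (1 + 0.2 z)(1 + (1.06) z + (-0.94) z^2)
  [check: z-coef 1.06 - (-0.2) = 1.26; z^2-coef -0.94 - (-0.2)(1.06) = -0.728; z^3-coef -(-0.2)(-0.94) = -0.188.]
Remaining roots from the quadratic factor 1 + (1.06) z + (-0.94) z^2:
  Set 1 + (1.06) z + (-0.94) z^2 = 0, i.e. a z^2 + b z + c = 0 with a = -0.94, b = 1.06, c = 1.
  Discriminant D = b^2 - 4ac = (1.06)^2 - 4*(-0.94)*1 = 1.1236 - (-3.76) = 4.8836.
  D >= 0, so the roots are real: z = (-b +/- sqrt(D)) / (2a) = (-1.06 +/- 2.209887) / (-1.88).
    z_1 = (-1.06 + 2.209887) / (-1.88) = -0.6116,   |z_1| = 0.6116.
    z_2 = (-1.06 - 2.209887) / (-1.88) = 1.7393,   |z_2| = 1.7393.
Moduli of all roots: 5.0000, 0.6116, 1.7393.
All moduli strictly greater than 1? No.
Verdict: Not stationary.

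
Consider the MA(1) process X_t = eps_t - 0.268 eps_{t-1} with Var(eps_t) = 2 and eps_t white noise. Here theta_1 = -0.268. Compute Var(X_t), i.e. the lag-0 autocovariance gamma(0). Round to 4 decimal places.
\gamma(0) = 2.1436

For an MA(q) process X_t = eps_t + sum_i theta_i eps_{t-i} with
Var(eps_t) = sigma^2, the variance is
  gamma(0) = sigma^2 * (1 + sum_i theta_i^2).
  sum_i theta_i^2 = (-0.268)^2 = 0.071824.
  gamma(0) = 2 * (1 + 0.071824) = 2 * 1.071824 = 2.143648, which rounds to 2.1436.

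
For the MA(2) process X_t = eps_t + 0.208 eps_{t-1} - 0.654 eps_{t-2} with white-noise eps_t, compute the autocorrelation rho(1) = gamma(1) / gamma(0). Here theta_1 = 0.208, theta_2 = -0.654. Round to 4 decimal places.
\rho(1) = 0.0489

For an MA(q) process with theta_0 = 1, the autocovariance is
  gamma(k) = sigma^2 * sum_{i=0..q-k} theta_i * theta_{i+k},
and rho(k) = gamma(k) / gamma(0). Sigma^2 cancels.
  numerator   = (1)*(0.208) + (0.208)*(-0.654) = 0.071968.
  denominator = (1)^2 + (0.208)^2 + (-0.654)^2 = 1.47098.
  rho(1) = 0.071968 / 1.47098 = 0.0489.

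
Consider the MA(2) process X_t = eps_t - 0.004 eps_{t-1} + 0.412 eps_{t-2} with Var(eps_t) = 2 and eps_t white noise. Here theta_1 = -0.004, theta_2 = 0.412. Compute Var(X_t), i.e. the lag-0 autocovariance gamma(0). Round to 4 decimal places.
\gamma(0) = 2.3395

For an MA(q) process X_t = eps_t + sum_i theta_i eps_{t-i} with
Var(eps_t) = sigma^2, the variance is
  gamma(0) = sigma^2 * (1 + sum_i theta_i^2).
  sum_i theta_i^2 = (-0.004)^2 + (0.412)^2 = 0.000016 + 0.169744 = 0.16976.
  gamma(0) = 2 * (1 + 0.16976) = 2 * 1.16976 = 2.33952, which rounds to 2.3395.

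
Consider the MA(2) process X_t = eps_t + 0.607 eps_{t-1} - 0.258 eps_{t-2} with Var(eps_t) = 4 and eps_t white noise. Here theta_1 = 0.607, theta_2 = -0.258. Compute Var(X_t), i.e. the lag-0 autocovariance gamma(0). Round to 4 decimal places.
\gamma(0) = 5.7401

For an MA(q) process X_t = eps_t + sum_i theta_i eps_{t-i} with
Var(eps_t) = sigma^2, the variance is
  gamma(0) = sigma^2 * (1 + sum_i theta_i^2).
  sum_i theta_i^2 = (0.607)^2 + (-0.258)^2 = 0.368449 + 0.066564 = 0.435013.
  gamma(0) = 4 * (1 + 0.435013) = 4 * 1.435013 = 5.740052, which rounds to 5.7401.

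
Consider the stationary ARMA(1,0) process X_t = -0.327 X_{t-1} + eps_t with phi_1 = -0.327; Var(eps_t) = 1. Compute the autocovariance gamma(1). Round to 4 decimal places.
\gamma(1) = -0.3662

Multiply the model equation by X_{t-k} and take expectations. With theta_0 = psi_0 = 1 and psi_j the MA(infinity) weights, this gives
  gamma(k) - sum_i phi_i gamma(k-i) = c_k,
  c_k = sigma^2 * sum_{j=k..q} theta_j psi_{j-k}   (c_k = 0 for k > q),
using gamma(-m) = gamma(m).
Pure AR (q = 0): c_0 = sigma^2 = 1, c_k = 0 for k >= 1.
Equations for k = 0 and k = 1 (AR order 1):
  gamma(0) = phi_1 gamma(1) + c_0
  gamma(1) = phi_1 gamma(0) + c_1
Substituting the second into the first: gamma(0) (1 - phi_1^2) = c_0 + phi_1 c_1, so
  gamma(0) = c_0 / (1 - phi_1^2) = 1 / (1 - (-0.327)^2) = 1 / 0.893071 = 1.119732.
  gamma(1) = phi_1 gamma(0) = (-0.327)(1.119732) = -0.366152.
Therefore gamma(1) = -0.3662 (to 4 decimal places).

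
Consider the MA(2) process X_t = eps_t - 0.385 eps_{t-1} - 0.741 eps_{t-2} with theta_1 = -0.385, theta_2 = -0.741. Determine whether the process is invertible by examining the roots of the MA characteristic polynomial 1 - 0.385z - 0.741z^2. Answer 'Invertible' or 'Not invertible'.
\text{Not invertible}

The MA(q) characteristic polynomial is P(z) = 1 - 0.385z - 0.741z^2.
Invertibility requires all roots to lie outside the unit circle, i.e. |z| > 1 for every root.
Set 1 + (-0.385) z + (-0.741) z^2 = 0, i.e. a z^2 + b z + c = 0 with a = -0.741, b = -0.385, c = 1.
Discriminant D = b^2 - 4ac = (-0.385)^2 - 4*(-0.741)*1 = 0.148225 - (-2.964) = 3.112225.
D >= 0, so the roots are real: z = (-b +/- sqrt(D)) / (2a) = (0.385 +/- 1.76415) / (-1.482).
  z_1 = (0.385 + 1.76415) / (-1.482) = -1.4502,   |z_1| = 1.4502.
  z_2 = (0.385 - 1.76415) / (-1.482) = 0.9306,   |z_2| = 0.9306.
Moduli of all roots: 1.4502, 0.9306.
All moduli strictly greater than 1? No.
Verdict: Not invertible.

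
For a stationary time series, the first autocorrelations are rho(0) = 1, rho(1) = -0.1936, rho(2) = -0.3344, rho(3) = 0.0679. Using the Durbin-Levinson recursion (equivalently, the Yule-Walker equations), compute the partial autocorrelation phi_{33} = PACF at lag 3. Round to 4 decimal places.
\phi_{33} = -0.1180

The PACF at lag k is phi_{kk}, the last component of the solution
to the Yule-Walker system G_k phi = r_k where
  (G_k)_{ij} = rho(|i - j|), (r_k)_i = rho(i), i,j = 1..k.
Equivalently, Durbin-Levinson gives phi_{kk} iteratively:
  phi_{11} = rho(1)
  phi_{kk} = [rho(k) - sum_{j=1..k-1} phi_{k-1,j} rho(k-j)]
            / [1 - sum_{j=1..k-1} phi_{k-1,j} rho(j)],
  phi_{k,j} = phi_{k-1,j} - phi_{kk} phi_{k-1,k-j},  j = 1..k-1.
Step k = 1:
  phi_11 = rho(1) = -0.1936.
Step k = 2:
  phi_22 = [rho(2) - phi_11 rho(1)] / [1 - phi_11 rho(1)] = [-0.3344 - (-0.1936)(-0.1936)] / [1 - (-0.1936)(-0.1936)]
         = -0.37188096 / 0.96251904 = -0.386362.
  Update: phi_21 = phi_11 - phi_22 phi_11 = -0.1936 - (-0.386362)(-0.1936) = -0.2684.
Step k = 3:
  phi_33 = [rho(3) - phi_21 rho(2) - phi_22 rho(1)] / [1 - phi_21 rho(1) - phi_22 rho(2)]
    numerator   = 0.0679 - (-0.2684)(-0.3344) - (-0.386362)(-0.1936) = -0.09665259
    denominator = 1 - (-0.2684)(-0.1936) - (-0.386362)(-0.3344) = 0.8188383
  phi_33 = -0.09665259 / 0.8188383 = -0.118.
Therefore phi_{33} = -0.1180.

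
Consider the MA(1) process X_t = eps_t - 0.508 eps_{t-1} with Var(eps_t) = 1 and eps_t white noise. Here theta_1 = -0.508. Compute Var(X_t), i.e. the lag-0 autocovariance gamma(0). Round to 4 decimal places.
\gamma(0) = 1.2581

For an MA(q) process X_t = eps_t + sum_i theta_i eps_{t-i} with
Var(eps_t) = sigma^2, the variance is
  gamma(0) = sigma^2 * (1 + sum_i theta_i^2).
  sum_i theta_i^2 = (-0.508)^2 = 0.258064.
  gamma(0) = 1 * (1 + 0.258064) = 1 * 1.258064 = 1.258064, which rounds to 1.2581.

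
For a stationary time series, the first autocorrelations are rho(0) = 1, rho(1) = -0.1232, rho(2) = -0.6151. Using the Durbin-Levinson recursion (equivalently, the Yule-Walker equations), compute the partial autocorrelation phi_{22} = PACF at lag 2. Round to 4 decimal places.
\phi_{22} = -0.6400

The PACF at lag k is phi_{kk}, the last component of the solution
to the Yule-Walker system G_k phi = r_k where
  (G_k)_{ij} = rho(|i - j|), (r_k)_i = rho(i), i,j = 1..k.
Equivalently, Durbin-Levinson gives phi_{kk} iteratively:
  phi_{11} = rho(1)
  phi_{kk} = [rho(k) - sum_{j=1..k-1} phi_{k-1,j} rho(k-j)]
            / [1 - sum_{j=1..k-1} phi_{k-1,j} rho(j)],
  phi_{k,j} = phi_{k-1,j} - phi_{kk} phi_{k-1,k-j},  j = 1..k-1.
Step k = 1:
  phi_11 = rho(1) = -0.1232.
Step k = 2:
  phi_22 = [rho(2) - phi_11 rho(1)] / [1 - phi_11 rho(1)] = [-0.6151 - (-0.1232)(-0.1232)] / [1 - (-0.1232)(-0.1232)]
         = -0.63027824 / 0.98482176 = -0.64.
Therefore phi_{22} = -0.6400.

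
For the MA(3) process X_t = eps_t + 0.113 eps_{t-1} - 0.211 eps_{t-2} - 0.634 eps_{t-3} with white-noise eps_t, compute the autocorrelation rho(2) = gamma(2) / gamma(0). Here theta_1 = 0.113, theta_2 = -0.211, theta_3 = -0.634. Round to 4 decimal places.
\rho(2) = -0.1937

For an MA(q) process with theta_0 = 1, the autocovariance is
  gamma(k) = sigma^2 * sum_{i=0..q-k} theta_i * theta_{i+k},
and rho(k) = gamma(k) / gamma(0). Sigma^2 cancels.
  numerator   = (1)*(-0.211) + (0.113)*(-0.634) = -0.282642.
  denominator = (1)^2 + (0.113)^2 + (-0.211)^2 + (-0.634)^2 = 1.459246.
  rho(2) = -0.282642 / 1.459246 = -0.1937.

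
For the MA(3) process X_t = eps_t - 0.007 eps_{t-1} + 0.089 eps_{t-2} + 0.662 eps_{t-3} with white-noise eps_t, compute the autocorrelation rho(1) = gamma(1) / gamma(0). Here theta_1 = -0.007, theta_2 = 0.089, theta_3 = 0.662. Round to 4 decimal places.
\rho(1) = 0.0355

For an MA(q) process with theta_0 = 1, the autocovariance is
  gamma(k) = sigma^2 * sum_{i=0..q-k} theta_i * theta_{i+k},
and rho(k) = gamma(k) / gamma(0). Sigma^2 cancels.
  numerator   = (1)*(-0.007) + (-0.007)*(0.089) + (0.089)*(0.662) = 0.051295.
  denominator = (1)^2 + (-0.007)^2 + (0.089)^2 + (0.662)^2 = 1.446214.
  rho(1) = 0.051295 / 1.446214 = 0.0355.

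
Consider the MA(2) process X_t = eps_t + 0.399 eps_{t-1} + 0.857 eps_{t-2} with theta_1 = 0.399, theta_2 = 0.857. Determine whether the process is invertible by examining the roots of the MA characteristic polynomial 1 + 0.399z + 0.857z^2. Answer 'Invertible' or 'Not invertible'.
\text{Invertible}

The MA(q) characteristic polynomial is P(z) = 1 + 0.399z + 0.857z^2.
Invertibility requires all roots to lie outside the unit circle, i.e. |z| > 1 for every root.
Set 1 + (0.399) z + (0.857) z^2 = 0, i.e. a z^2 + b z + c = 0 with a = 0.857, b = 0.399, c = 1.
Discriminant D = b^2 - 4ac = (0.399)^2 - 4*(0.857)*1 = 0.159201 - (3.428) = -3.268799.
D < 0, so the roots are the complex-conjugate pair z = (-b +/- i sqrt(-D)) / (2a) = -0.2328 +/- 1.0548i.
For a conjugate pair |z|^2 = z * conj(z) = (product of roots) = c/a = 1/(0.857) = 1.166861, so |z| = sqrt(1.166861) = 1.0802 for both roots.
Moduli of all roots: 1.0802, 1.0802.
All moduli strictly greater than 1? Yes.
Verdict: Invertible.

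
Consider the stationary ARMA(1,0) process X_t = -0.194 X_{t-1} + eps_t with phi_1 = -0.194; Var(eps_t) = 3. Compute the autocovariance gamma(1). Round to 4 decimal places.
\gamma(1) = -0.6048

Multiply the model equation by X_{t-k} and take expectations. With theta_0 = psi_0 = 1 and psi_j the MA(infinity) weights, this gives
  gamma(k) - sum_i phi_i gamma(k-i) = c_k,
  c_k = sigma^2 * sum_{j=k..q} theta_j psi_{j-k}   (c_k = 0 for k > q),
using gamma(-m) = gamma(m).
Pure AR (q = 0): c_0 = sigma^2 = 3, c_k = 0 for k >= 1.
Equations for k = 0 and k = 1 (AR order 1):
  gamma(0) = phi_1 gamma(1) + c_0
  gamma(1) = phi_1 gamma(0) + c_1
Substituting the second into the first: gamma(0) (1 - phi_1^2) = c_0 + phi_1 c_1, so
  gamma(0) = c_0 / (1 - phi_1^2) = 3 / (1 - (-0.194)^2) = 3 / 0.962364 = 3.117324.
  gamma(1) = phi_1 gamma(0) = (-0.194)(3.117324) = -0.604761.
Therefore gamma(1) = -0.6048 (to 4 decimal places).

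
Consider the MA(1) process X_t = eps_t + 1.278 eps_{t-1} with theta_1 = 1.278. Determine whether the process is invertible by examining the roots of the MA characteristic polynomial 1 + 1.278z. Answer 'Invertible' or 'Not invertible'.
\text{Not invertible}

The MA(q) characteristic polynomial is P(z) = 1 + 1.278z.
Invertibility requires all roots to lie outside the unit circle, i.e. |z| > 1 for every root.
This is linear in z: 1 + (1.278) z = 0  =>  z = -1/(1.278) = -0.782473,  |z| = 0.782473.
Moduli of all roots: 0.7825.
All moduli strictly greater than 1? No.
Verdict: Not invertible.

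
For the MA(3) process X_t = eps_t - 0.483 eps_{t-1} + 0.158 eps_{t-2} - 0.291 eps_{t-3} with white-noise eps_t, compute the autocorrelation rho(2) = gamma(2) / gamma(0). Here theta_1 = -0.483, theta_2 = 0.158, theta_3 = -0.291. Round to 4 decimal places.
\rho(2) = 0.2223

For an MA(q) process with theta_0 = 1, the autocovariance is
  gamma(k) = sigma^2 * sum_{i=0..q-k} theta_i * theta_{i+k},
and rho(k) = gamma(k) / gamma(0). Sigma^2 cancels.
  numerator   = (1)*(0.158) + (-0.483)*(-0.291) = 0.298553.
  denominator = (1)^2 + (-0.483)^2 + (0.158)^2 + (-0.291)^2 = 1.342934.
  rho(2) = 0.298553 / 1.342934 = 0.2223.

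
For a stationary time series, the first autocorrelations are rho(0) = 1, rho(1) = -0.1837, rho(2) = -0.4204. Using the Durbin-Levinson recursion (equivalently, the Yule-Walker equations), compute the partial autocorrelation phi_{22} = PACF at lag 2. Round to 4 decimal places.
\phi_{22} = -0.4700

The PACF at lag k is phi_{kk}, the last component of the solution
to the Yule-Walker system G_k phi = r_k where
  (G_k)_{ij} = rho(|i - j|), (r_k)_i = rho(i), i,j = 1..k.
Equivalently, Durbin-Levinson gives phi_{kk} iteratively:
  phi_{11} = rho(1)
  phi_{kk} = [rho(k) - sum_{j=1..k-1} phi_{k-1,j} rho(k-j)]
            / [1 - sum_{j=1..k-1} phi_{k-1,j} rho(j)],
  phi_{k,j} = phi_{k-1,j} - phi_{kk} phi_{k-1,k-j},  j = 1..k-1.
Step k = 1:
  phi_11 = rho(1) = -0.1837.
Step k = 2:
  phi_22 = [rho(2) - phi_11 rho(1)] / [1 - phi_11 rho(1)] = [-0.4204 - (-0.1837)(-0.1837)] / [1 - (-0.1837)(-0.1837)]
         = -0.45414569 / 0.96625431 = -0.47.
Therefore phi_{22} = -0.4700.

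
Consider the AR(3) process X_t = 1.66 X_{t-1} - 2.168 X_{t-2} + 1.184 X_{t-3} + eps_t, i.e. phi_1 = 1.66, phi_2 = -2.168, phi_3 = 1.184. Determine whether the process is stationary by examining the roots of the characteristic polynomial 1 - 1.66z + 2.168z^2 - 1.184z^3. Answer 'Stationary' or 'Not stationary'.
\text{Not stationary}

The AR(p) characteristic polynomial is P(z) = 1 - 1.66z + 2.168z^2 - 1.184z^3.
Stationarity requires all roots to lie outside the unit circle, i.e. |z| > 1 for every root.
Degree 3: look for a simple real root z0 first, then factor out (1 - z/z0) and solve the remaining quadratic.
Testing z0 = 1.25: P(1.25) = 1 + (-1.66)(1.25) + (2.168)(1.25)^2 + (-1.184)(1.25)^3
  = 1 + (-2.075) + (3.3875) + (-2.3125) = 0.  So z_0 = 1.25 is a root, |z_0| = 1.25.
Divide out the factor (1 - 0.8 z) = (1 - z/z0) (since 1/z0 = 0.8):
  P(z) = (1 - 0.8 z)(1 + (-0.86) z + (1.48) z^2)
  [check: z-coef -0.86 - (0.8) = -1.66; z^2-coef 1.48 - (0.8)(-0.86) = 2.168; z^3-coef -(0.8)(1.48) = -1.184.]
Remaining roots from the quadratic factor 1 + (-0.86) z + (1.48) z^2:
  Set 1 + (-0.86) z + (1.48) z^2 = 0, i.e. a z^2 + b z + c = 0 with a = 1.48, b = -0.86, c = 1.
  Discriminant D = b^2 - 4ac = (-0.86)^2 - 4*(1.48)*1 = 0.7396 - (5.92) = -5.1804.
  D < 0, so the roots are the complex-conjugate pair z = (-b +/- i sqrt(-D)) / (2a) = 0.2905 +/- 0.7689i.
  For a conjugate pair |z|^2 = z * conj(z) = (product of roots) = c/a = 1/(1.48) = 0.675676, so |z| = sqrt(0.675676) = 0.822 for both roots.
Moduli of all roots: 1.2500, 0.8220, 0.8220.
All moduli strictly greater than 1? No.
Verdict: Not stationary.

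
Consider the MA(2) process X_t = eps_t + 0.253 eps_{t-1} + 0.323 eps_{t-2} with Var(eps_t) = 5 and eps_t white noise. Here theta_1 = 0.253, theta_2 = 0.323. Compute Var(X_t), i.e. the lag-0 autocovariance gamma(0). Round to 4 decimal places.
\gamma(0) = 5.8417

For an MA(q) process X_t = eps_t + sum_i theta_i eps_{t-i} with
Var(eps_t) = sigma^2, the variance is
  gamma(0) = sigma^2 * (1 + sum_i theta_i^2).
  sum_i theta_i^2 = (0.253)^2 + (0.323)^2 = 0.064009 + 0.104329 = 0.168338.
  gamma(0) = 5 * (1 + 0.168338) = 5 * 1.168338 = 5.84169, which rounds to 5.8417.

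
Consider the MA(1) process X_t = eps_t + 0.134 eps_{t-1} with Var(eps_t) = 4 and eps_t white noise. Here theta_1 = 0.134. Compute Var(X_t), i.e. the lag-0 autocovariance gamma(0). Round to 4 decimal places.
\gamma(0) = 4.0718

For an MA(q) process X_t = eps_t + sum_i theta_i eps_{t-i} with
Var(eps_t) = sigma^2, the variance is
  gamma(0) = sigma^2 * (1 + sum_i theta_i^2).
  sum_i theta_i^2 = (0.134)^2 = 0.017956.
  gamma(0) = 4 * (1 + 0.017956) = 4 * 1.017956 = 4.071824, which rounds to 4.0718.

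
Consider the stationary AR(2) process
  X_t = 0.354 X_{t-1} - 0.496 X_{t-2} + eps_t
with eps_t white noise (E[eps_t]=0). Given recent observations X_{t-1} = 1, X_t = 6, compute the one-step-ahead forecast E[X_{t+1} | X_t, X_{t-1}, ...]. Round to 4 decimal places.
E[X_{t+1} \mid \mathcal F_t] = 1.6280

For an AR(p) model X_t = c + sum_i phi_i X_{t-i} + eps_t, the
one-step-ahead conditional mean is
  E[X_{t+1} | X_t, ...] = c + sum_i phi_i X_{t+1-i}.
Substitute known values:
  E[X_{t+1} | ...] = (0.354) * (6) + (-0.496) * (1)
                   = 1.6280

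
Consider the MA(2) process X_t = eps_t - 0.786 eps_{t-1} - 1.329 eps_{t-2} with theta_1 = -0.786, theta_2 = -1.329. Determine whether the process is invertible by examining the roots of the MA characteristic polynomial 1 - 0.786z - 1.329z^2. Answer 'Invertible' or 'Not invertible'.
\text{Not invertible}

The MA(q) characteristic polynomial is P(z) = 1 - 0.786z - 1.329z^2.
Invertibility requires all roots to lie outside the unit circle, i.e. |z| > 1 for every root.
Set 1 + (-0.786) z + (-1.329) z^2 = 0, i.e. a z^2 + b z + c = 0 with a = -1.329, b = -0.786, c = 1.
Discriminant D = b^2 - 4ac = (-0.786)^2 - 4*(-1.329)*1 = 0.617796 - (-5.316) = 5.933796.
D >= 0, so the roots are real: z = (-b +/- sqrt(D)) / (2a) = (0.786 +/- 2.435938) / (-2.658).
  z_1 = (0.786 + 2.435938) / (-2.658) = -1.2122,   |z_1| = 1.2122.
  z_2 = (0.786 - 2.435938) / (-2.658) = 0.6207,   |z_2| = 0.6207.
Moduli of all roots: 1.2122, 0.6207.
All moduli strictly greater than 1? No.
Verdict: Not invertible.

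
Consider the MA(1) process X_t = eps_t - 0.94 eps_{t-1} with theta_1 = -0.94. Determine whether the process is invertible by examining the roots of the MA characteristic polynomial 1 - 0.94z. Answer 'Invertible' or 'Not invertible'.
\text{Invertible}

The MA(q) characteristic polynomial is P(z) = 1 - 0.94z.
Invertibility requires all roots to lie outside the unit circle, i.e. |z| > 1 for every root.
This is linear in z: 1 + (-0.94) z = 0  =>  z = -1/(-0.94) = 1.06383,  |z| = 1.06383.
Moduli of all roots: 1.0638.
All moduli strictly greater than 1? Yes.
Verdict: Invertible.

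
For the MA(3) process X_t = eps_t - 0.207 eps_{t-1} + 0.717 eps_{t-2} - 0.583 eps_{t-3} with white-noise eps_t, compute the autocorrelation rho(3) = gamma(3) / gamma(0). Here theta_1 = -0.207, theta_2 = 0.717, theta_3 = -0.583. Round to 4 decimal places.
\rho(3) = -0.3074

For an MA(q) process with theta_0 = 1, the autocovariance is
  gamma(k) = sigma^2 * sum_{i=0..q-k} theta_i * theta_{i+k},
and rho(k) = gamma(k) / gamma(0). Sigma^2 cancels.
  numerator   = (1)*(-0.583) = -0.583.
  denominator = (1)^2 + (-0.207)^2 + (0.717)^2 + (-0.583)^2 = 1.896827.
  rho(3) = -0.583 / 1.896827 = -0.3074.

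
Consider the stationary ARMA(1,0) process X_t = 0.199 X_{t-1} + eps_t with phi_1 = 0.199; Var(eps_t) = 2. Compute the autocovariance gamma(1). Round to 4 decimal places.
\gamma(1) = 0.4144

Multiply the model equation by X_{t-k} and take expectations. With theta_0 = psi_0 = 1 and psi_j the MA(infinity) weights, this gives
  gamma(k) - sum_i phi_i gamma(k-i) = c_k,
  c_k = sigma^2 * sum_{j=k..q} theta_j psi_{j-k}   (c_k = 0 for k > q),
using gamma(-m) = gamma(m).
Pure AR (q = 0): c_0 = sigma^2 = 2, c_k = 0 for k >= 1.
Equations for k = 0 and k = 1 (AR order 1):
  gamma(0) = phi_1 gamma(1) + c_0
  gamma(1) = phi_1 gamma(0) + c_1
Substituting the second into the first: gamma(0) (1 - phi_1^2) = c_0 + phi_1 c_1, so
  gamma(0) = c_0 / (1 - phi_1^2) = 2 / (1 - (0.199)^2) = 2 / 0.960399 = 2.082468.
  gamma(1) = phi_1 gamma(0) = (0.199)(2.082468) = 0.414411.
Therefore gamma(1) = 0.4144 (to 4 decimal places).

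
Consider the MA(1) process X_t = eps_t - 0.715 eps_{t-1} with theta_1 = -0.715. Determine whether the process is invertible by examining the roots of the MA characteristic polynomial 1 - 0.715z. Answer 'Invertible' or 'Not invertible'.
\text{Invertible}

The MA(q) characteristic polynomial is P(z) = 1 - 0.715z.
Invertibility requires all roots to lie outside the unit circle, i.e. |z| > 1 for every root.
This is linear in z: 1 + (-0.715) z = 0  =>  z = -1/(-0.715) = 1.398601,  |z| = 1.398601.
Moduli of all roots: 1.3986.
All moduli strictly greater than 1? Yes.
Verdict: Invertible.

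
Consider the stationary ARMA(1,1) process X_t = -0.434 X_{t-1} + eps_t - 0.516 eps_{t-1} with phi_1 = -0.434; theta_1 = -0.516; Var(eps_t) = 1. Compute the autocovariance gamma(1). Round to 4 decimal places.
\gamma(1) = -1.4326

Multiply the model equation by X_{t-k} and take expectations. With theta_0 = psi_0 = 1 and psi_j the MA(infinity) weights, this gives
  gamma(k) - sum_i phi_i gamma(k-i) = c_k,
  c_k = sigma^2 * sum_{j=k..q} theta_j psi_{j-k}   (c_k = 0 for k > q),
using gamma(-m) = gamma(m).
psi-weights needed (psi_j = theta_j + sum_i phi_i psi_{j-i}):
  psi_1 = theta_1 + phi_1 = -0.516 + (-0.434) = -0.95
Right-hand sides:
  c_0 = sigma^2 (1 + theta_1 psi_1) = 1 * (1 + (-0.516)(-0.95)) = 1 * 1.4902 = 1.4902
  c_1 = sigma^2 theta_1 = 1 * (-0.516) = -0.516
  c_2 = 0
Equations for k = 0 and k = 1 (AR order 1):
  gamma(0) = phi_1 gamma(1) + c_0
  gamma(1) = phi_1 gamma(0) + c_1
Substituting the second into the first: gamma(0) (1 - phi_1^2) = c_0 + phi_1 c_1, so
  gamma(0) = (c_0 + phi_1 c_1) / (1 - phi_1^2) = (1.4902 + (-0.434)(-0.516)) / (1 - (-0.434)^2) = 1.714144 / 0.811644 = 2.111941.
  gamma(1) = phi_1 gamma(0) + c_1 = (-0.434)(2.111941) + (-0.516) = -1.432582.
Therefore gamma(1) = -1.4326 (to 4 decimal places).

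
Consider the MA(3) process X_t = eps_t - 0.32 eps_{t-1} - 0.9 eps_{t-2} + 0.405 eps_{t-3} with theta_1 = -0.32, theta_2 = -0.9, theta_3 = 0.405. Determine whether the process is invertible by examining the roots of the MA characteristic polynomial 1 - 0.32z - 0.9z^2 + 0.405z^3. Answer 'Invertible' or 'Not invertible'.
\text{Invertible}

The MA(q) characteristic polynomial is P(z) = 1 - 0.32z - 0.9z^2 + 0.405z^3.
Invertibility requires all roots to lie outside the unit circle, i.e. |z| > 1 for every root.
Degree 3: look for a simple real root z0 first, then factor out (1 - z/z0) and solve the remaining quadratic.
Testing z0 = 2: P(2) = 1 + (-0.32)(2) + (-0.9)(2)^2 + (0.405)(2)^3
  = 1 + (-0.64) + (-3.6) + (3.24) = 0.  So z_0 = 2 is a root, |z_0| = 2.
Divide out the factor (1 - 0.5 z) = (1 - z/z0) (since 1/z0 = 0.5):
  P(z) = (1 - 0.5 z)(1 + (0.18) z + (-0.81) z^2)
  [check: z-coef 0.18 - (0.5) = -0.32; z^2-coef -0.81 - (0.5)(0.18) = -0.9; z^3-coef -(0.5)(-0.81) = 0.405.]
Remaining roots from the quadratic factor 1 + (0.18) z + (-0.81) z^2:
  Set 1 + (0.18) z + (-0.81) z^2 = 0, i.e. a z^2 + b z + c = 0 with a = -0.81, b = 0.18, c = 1.
  Discriminant D = b^2 - 4ac = (0.18)^2 - 4*(-0.81)*1 = 0.0324 - (-3.24) = 3.2724.
  D >= 0, so the roots are real: z = (-b +/- sqrt(D)) / (2a) = (-0.18 +/- 1.808978) / (-1.62).
    z_1 = (-0.18 + 1.808978) / (-1.62) = -1.0055,   |z_1| = 1.0055.
    z_2 = (-0.18 - 1.808978) / (-1.62) = 1.2278,   |z_2| = 1.2278.
Moduli of all roots: 2.0000, 1.0055, 1.2278.
All moduli strictly greater than 1? Yes.
Verdict: Invertible.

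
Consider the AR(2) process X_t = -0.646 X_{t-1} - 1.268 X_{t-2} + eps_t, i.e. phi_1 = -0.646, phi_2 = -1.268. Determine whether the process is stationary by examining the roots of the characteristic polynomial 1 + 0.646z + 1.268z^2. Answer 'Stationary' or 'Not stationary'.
\text{Not stationary}

The AR(p) characteristic polynomial is P(z) = 1 + 0.646z + 1.268z^2.
Stationarity requires all roots to lie outside the unit circle, i.e. |z| > 1 for every root.
Set 1 + (0.646) z + (1.268) z^2 = 0, i.e. a z^2 + b z + c = 0 with a = 1.268, b = 0.646, c = 1.
Discriminant D = b^2 - 4ac = (0.646)^2 - 4*(1.268)*1 = 0.417316 - (5.072) = -4.654684.
D < 0, so the roots are the complex-conjugate pair z = (-b +/- i sqrt(-D)) / (2a) = -0.2547 +/- 0.8507i.
For a conjugate pair |z|^2 = z * conj(z) = (product of roots) = c/a = 1/(1.268) = 0.788644, so |z| = sqrt(0.788644) = 0.8881 for both roots.
Moduli of all roots: 0.8881, 0.8881.
All moduli strictly greater than 1? No.
Verdict: Not stationary.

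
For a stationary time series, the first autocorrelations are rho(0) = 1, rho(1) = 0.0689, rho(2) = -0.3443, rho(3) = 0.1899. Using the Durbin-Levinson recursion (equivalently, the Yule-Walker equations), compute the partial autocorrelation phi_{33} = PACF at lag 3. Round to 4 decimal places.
\phi_{33} = 0.2820

The PACF at lag k is phi_{kk}, the last component of the solution
to the Yule-Walker system G_k phi = r_k where
  (G_k)_{ij} = rho(|i - j|), (r_k)_i = rho(i), i,j = 1..k.
Equivalently, Durbin-Levinson gives phi_{kk} iteratively:
  phi_{11} = rho(1)
  phi_{kk} = [rho(k) - sum_{j=1..k-1} phi_{k-1,j} rho(k-j)]
            / [1 - sum_{j=1..k-1} phi_{k-1,j} rho(j)],
  phi_{k,j} = phi_{k-1,j} - phi_{kk} phi_{k-1,k-j},  j = 1..k-1.
Step k = 1:
  phi_11 = rho(1) = 0.0689.
Step k = 2:
  phi_22 = [rho(2) - phi_11 rho(1)] / [1 - phi_11 rho(1)] = [-0.3443 - (0.0689)(0.0689)] / [1 - (0.0689)(0.0689)]
         = -0.34904721 / 0.99525279 = -0.350712.
  Update: phi_21 = phi_11 - phi_22 phi_11 = 0.0689 - (-0.350712)(0.0689) = 0.093064.
Step k = 3:
  phi_33 = [rho(3) - phi_21 rho(2) - phi_22 rho(1)] / [1 - phi_21 rho(1) - phi_22 rho(2)]
    numerator   = 0.1899 - (0.093064)(-0.3443) - (-0.350712)(0.0689) = 0.24610602
    denominator = 1 - (0.093064)(0.0689) - (-0.350712)(-0.3443) = 0.87283771
  phi_33 = 0.24610602 / 0.87283771 = 0.282.
Therefore phi_{33} = 0.2820.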